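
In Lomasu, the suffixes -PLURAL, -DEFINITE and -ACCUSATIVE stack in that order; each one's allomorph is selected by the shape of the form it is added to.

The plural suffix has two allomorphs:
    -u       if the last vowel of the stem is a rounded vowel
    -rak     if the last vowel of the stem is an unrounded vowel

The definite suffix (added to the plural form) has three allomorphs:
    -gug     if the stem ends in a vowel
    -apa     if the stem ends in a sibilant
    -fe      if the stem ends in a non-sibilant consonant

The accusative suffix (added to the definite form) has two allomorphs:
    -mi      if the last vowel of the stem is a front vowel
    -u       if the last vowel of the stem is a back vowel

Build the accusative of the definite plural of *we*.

*we*: last vowel = /e/, an unrounded vowel → -rak → *werak*.
The final sound of the plural form *werak* is /k/, which is a non-sibilant consonant, so the definite suffix is -fe, giving *werakfe*.
Since the last vowel of the definite form *werakfe* is /e/ (a front vowel), it takes -mi, giving *werakfemi*.

werakfemi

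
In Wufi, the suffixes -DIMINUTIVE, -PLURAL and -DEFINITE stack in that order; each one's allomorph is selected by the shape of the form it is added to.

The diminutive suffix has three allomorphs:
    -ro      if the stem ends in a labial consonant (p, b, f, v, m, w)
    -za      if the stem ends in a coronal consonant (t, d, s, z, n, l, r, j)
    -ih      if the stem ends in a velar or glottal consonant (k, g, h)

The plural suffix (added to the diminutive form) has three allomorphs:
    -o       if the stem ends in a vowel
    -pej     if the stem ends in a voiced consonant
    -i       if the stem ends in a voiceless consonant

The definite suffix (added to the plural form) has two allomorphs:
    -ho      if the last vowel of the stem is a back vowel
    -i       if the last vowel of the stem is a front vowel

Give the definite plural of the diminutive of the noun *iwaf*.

iwafrooho

*iwaf*: final consonant = /f/, labial → -ro → *iwafro*.
Since the final sound of the diminutive form *iwafro* is /o/ (a vowel), it takes -o, giving *iwafroo*.
The plural form *iwafroo* — last vowel /o/ (a back vowel) → -ho → *iwafrooho*.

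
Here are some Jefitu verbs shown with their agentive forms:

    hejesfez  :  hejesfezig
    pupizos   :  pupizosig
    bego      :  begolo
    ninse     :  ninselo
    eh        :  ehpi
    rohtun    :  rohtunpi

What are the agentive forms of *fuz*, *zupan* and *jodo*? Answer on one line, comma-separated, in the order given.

fuzig, zupanpi, jodolo

The suffix is conditioned by the final sound: -ig when the stem ends in a sibilant (*hejesfez*, *pupizos*); -pi when the stem ends in a non-sibilant consonant (*eh*, *rohtun*); -lo when the stem ends in a vowel (*bego*, *ninse*).
*fuz*: final sound = /z/, a sibilant → -ig → *fuzig*.
Since the final sound of *zupan* is /n/ (a non-sibilant consonant), it takes -pi, giving *zupanpi*.
Since the final sound of *jodo* is /o/ (a vowel), it takes -lo, giving *jodolo*.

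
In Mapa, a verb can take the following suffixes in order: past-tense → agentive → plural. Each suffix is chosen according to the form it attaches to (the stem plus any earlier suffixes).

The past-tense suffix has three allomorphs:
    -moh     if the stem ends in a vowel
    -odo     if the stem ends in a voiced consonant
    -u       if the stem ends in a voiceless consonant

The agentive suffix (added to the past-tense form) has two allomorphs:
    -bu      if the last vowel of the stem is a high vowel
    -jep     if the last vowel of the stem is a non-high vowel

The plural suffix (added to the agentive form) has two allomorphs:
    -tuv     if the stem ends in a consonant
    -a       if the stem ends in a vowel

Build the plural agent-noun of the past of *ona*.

onamohjeptuv

*ona*: final sound = /a/, a vowel → -moh → *onamoh*.
The last vowel of the past-tense form *onamoh* is /o/, which is a non-high vowel, so the agentive suffix is -jep, giving *onamohjep*.
The agentive form *onamohjep* — final sound /p/ (a consonant) → -tuv → *onamohjeptuv*.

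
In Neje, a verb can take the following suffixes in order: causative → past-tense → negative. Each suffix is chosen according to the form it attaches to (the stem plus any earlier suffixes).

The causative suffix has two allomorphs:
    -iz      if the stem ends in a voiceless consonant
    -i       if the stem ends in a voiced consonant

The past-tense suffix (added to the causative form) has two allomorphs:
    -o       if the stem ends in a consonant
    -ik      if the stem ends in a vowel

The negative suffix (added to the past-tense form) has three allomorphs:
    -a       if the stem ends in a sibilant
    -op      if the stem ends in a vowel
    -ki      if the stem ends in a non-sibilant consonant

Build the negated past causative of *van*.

vaniikki

Since the final consonant of *van* is /n/ (voiced), it takes -i, giving *vani*.
The final sound of the causative form *vani* is /i/, which is a vowel, so the past-tense suffix is -ik, giving *vaniik*.
The final sound of the past-tense form *vaniik* is /k/, which is a non-sibilant consonant, so the negative suffix is -ki, giving *vaniikki*.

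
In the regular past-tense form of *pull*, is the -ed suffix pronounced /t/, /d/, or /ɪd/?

/d/

The stem *pull* ends in a voiced sound other than /d/.
The -ed suffix is realized as /ɪd/ after /t, d/; as /t/ after other voiceless consonants; and as /d/ after other voiced sounds.
So -ed on *pull* is pronounced /d/.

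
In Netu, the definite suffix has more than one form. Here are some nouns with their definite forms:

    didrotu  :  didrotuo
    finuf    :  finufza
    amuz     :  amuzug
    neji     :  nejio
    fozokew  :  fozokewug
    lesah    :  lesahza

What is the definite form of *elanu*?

elanuo

The suffix is conditioned by the final sound: -za when the stem ends in a voiceless consonant (*finuf*, *lesah*); -ug when the stem ends in a voiced consonant (*amuz*, *fozokew*); -o when the stem ends in a vowel (*didrotu*, *neji*).
*elanu*: final sound = /u/, a vowel → -o → *elanuo*.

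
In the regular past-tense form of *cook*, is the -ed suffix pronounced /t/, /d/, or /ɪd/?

/t/

The stem *cook* ends in a voiceless consonant other than /t/.
The -ed suffix is realized as /ɪd/ after /t, d/; as /t/ after other voiceless consonants; and as /d/ after other voiced sounds.
So -ed on *cook* is pronounced /t/.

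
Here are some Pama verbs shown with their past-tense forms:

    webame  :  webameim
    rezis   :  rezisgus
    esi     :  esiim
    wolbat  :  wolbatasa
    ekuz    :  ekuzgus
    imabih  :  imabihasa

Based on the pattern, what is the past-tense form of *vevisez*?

The alternation tracks the final sound of the stem — -gus when the stem ends in a sibilant (*rezis*, *ekuz*); -asa when the stem ends in a non-sibilant consonant (*wolbat*, *imabih*); -im when the stem ends in a vowel (*webame*, *esi*).
*vevisez*: final sound = /z/, a sibilant → -gus → *vevisezgus*.

vevisezgus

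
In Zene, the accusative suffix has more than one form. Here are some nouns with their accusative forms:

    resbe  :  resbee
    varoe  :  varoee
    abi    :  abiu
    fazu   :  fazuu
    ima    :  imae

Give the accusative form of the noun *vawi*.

The pattern is height harmony: -u when the last vowel of the stem is a high vowel (*abi*, *fazu*); -e when the last vowel of the stem is a non-high vowel (*resbe*, *varoe*, *ima*).
The last vowel of *vawi* is /i/, which is a high vowel, so the suffix is -u, giving *vawiu*.

vawiu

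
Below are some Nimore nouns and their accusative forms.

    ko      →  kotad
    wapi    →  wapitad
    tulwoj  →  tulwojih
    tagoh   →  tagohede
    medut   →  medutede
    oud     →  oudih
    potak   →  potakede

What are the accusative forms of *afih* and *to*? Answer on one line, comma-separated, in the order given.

Looking at the final sound of each stem: -ede when the stem ends in a voiceless consonant (*tagoh*, *medut*, *potak*); -ih when the stem ends in a voiced consonant (*tulwoj*, *oud*); -tad when the stem ends in a vowel (*ko*, *wapi*).
Since the final sound of *afih* is /h/ (a voiceless consonant), it takes -ede, giving *afihede*.
The final sound of *to* is /o/, which is a vowel, so the suffix is -tad, giving *totad*.

afihede, totad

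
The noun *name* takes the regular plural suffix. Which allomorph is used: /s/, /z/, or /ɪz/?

/z/

The stem *name* ends in a voiced non-sibilant sound.
The plural suffix surfaces as /ɪz/ after sibilants, /s/ after other voiceless consonants, and /z/ after other voiced sounds.
So the plural -s on *name* is pronounced /z/.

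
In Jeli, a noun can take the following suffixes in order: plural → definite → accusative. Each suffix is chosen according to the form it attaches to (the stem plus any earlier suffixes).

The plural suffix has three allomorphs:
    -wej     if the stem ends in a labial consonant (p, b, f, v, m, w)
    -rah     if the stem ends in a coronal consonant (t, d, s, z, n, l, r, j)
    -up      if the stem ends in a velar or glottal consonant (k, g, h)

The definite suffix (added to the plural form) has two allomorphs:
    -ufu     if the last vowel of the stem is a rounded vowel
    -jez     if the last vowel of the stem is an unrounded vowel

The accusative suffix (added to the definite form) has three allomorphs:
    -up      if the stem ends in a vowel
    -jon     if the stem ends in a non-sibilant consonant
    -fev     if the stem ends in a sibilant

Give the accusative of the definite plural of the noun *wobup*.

Since the final consonant of *wobup* is /p/ (labial), it takes -wej, giving *wobupwej*.
Since the last vowel of the plural form *wobupwej* is /e/ (an unrounded vowel), it takes -jez, giving *wobupwejjez*.
The definite form *wobupwejjez* — final sound /z/ (a sibilant) → -fev → *wobupwejjezfev*.

wobupwejjezfev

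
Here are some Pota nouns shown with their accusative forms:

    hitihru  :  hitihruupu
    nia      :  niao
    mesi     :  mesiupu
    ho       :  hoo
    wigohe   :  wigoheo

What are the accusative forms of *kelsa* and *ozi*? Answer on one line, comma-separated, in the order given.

kelsao, oziupu

The alternation tracks the last vowel of the stem — -upu when the last vowel of the stem is a high vowel (*hitihru*, *mesi*); -o when the last vowel of the stem is a non-high vowel (*nia*, *ho*, *wigohe*).
*kelsa*: last vowel = /a/, a non-high vowel → -o → *kelsao*.
The last vowel of *ozi* is /i/, which is a high vowel, so the suffix is -upu, giving *oziupu*.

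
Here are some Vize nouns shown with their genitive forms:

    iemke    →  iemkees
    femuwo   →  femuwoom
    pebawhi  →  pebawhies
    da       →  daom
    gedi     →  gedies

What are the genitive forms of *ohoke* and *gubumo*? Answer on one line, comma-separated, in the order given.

ohokees, gubumoom

The suffix is conditioned by the last vowel: -es when the last vowel of the stem is a front vowel (*iemke*, *pebawhi*, *gedi*); -om when the last vowel of the stem is a back vowel (*femuwo*, *da*).
The last vowel of *ohoke* is /e/, which is a front vowel, so the suffix is -es, giving *ohokees*.
Since the last vowel of *gubumo* is /o/ (a back vowel), it takes -om, giving *gubumoom*.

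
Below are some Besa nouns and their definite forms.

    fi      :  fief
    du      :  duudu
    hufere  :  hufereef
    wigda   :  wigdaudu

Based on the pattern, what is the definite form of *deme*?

The pattern is front/back vowel harmony: -ef when the last vowel of the stem is a front vowel (*fi*, *hufere*); -udu when the last vowel of the stem is a back vowel (*du*, *wigda*).
Since the last vowel of *deme* is /e/ (a front vowel), it takes -ef, giving *demeef*.

demeef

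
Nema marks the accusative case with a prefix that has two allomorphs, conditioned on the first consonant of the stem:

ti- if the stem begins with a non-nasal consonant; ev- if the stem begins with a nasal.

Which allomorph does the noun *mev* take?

ev-

Since the first consonant of *mev* is /m/ (a nasal), it takes ev-.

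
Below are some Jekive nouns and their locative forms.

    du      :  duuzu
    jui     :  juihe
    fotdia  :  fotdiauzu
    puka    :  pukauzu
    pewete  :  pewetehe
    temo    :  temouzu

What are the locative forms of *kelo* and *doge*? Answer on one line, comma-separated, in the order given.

kelouzu, dogehe

The pattern is front/back vowel harmony: -he when the last vowel of the stem is a front vowel (*jui*, *pewete*); -uzu when the last vowel of the stem is a back vowel (*du*, *fotdia*, *puka*, *temo*).
*kelo*: last vowel = /o/, a back vowel → -uzu → *kelouzu*.
The last vowel of *doge* is /e/, which is a front vowel, so the suffix is -he, giving *dogehe*.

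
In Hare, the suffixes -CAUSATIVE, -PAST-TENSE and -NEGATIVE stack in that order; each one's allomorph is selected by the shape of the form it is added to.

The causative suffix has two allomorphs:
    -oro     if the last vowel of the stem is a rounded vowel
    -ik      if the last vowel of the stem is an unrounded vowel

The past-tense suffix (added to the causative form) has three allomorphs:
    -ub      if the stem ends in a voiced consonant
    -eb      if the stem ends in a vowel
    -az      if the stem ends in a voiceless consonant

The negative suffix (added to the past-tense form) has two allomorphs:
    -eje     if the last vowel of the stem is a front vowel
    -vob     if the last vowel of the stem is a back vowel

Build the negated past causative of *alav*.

alavikazvob

The last vowel of *alav* is /a/, which is an unrounded vowel, so the causative suffix is -ik, giving *alavik*.
Since the final sound of the causative form *alavik* is /k/ (a voiceless consonant), it takes -az, giving *alavikaz*.
Since the last vowel of the past-tense form *alavikaz* is /a/ (a back vowel), it takes -vob, giving *alavikazvob*.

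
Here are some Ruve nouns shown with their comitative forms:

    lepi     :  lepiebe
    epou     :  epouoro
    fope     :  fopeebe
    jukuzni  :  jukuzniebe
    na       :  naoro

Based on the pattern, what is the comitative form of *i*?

The pattern is front/back vowel harmony: -ebe when the last vowel of the stem is a front vowel (*lepi*, *fope*, *jukuzni*); -oro when the last vowel of the stem is a back vowel (*epou*, *na*).
*i* — last vowel /i/ (a front vowel) → -ebe → *iebe*.

iebe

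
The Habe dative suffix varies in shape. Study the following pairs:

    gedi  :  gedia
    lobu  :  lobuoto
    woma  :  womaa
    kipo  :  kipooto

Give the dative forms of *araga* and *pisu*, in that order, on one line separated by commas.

The pattern is rounding harmony: -oto when the last vowel of the stem is a rounded vowel (*lobu*, *kipo*); -a when the last vowel of the stem is an unrounded vowel (*gedi*, *woma*).
Since the last vowel of *araga* is /a/ (an unrounded vowel), it takes -a, giving *aragaa*.
*pisu* — last vowel /u/ (a rounded vowel) → -oto → *pisuoto*.

aragaa, pisuoto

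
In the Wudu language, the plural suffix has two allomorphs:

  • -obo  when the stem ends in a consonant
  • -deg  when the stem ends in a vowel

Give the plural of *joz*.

*joz* — final sound /z/ (a consonant) → -obo → *jozobo*.

jozobo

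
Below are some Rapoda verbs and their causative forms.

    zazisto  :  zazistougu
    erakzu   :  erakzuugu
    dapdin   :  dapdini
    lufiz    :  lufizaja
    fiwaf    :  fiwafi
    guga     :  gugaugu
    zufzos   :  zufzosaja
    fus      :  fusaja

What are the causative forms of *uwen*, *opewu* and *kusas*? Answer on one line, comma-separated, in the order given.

uweni, opewuugu, kusasaja

The pattern is sibilance of the final sound: -aja when the stem ends in a sibilant (*lufiz*, *zufzos*, *fus*); -i when the stem ends in a non-sibilant consonant (*dapdin*, *fiwaf*); -ugu when the stem ends in a vowel (*zazisto*, *erakzu*, *guga*).
*uwen*: final sound = /n/, a non-sibilant consonant → -i → *uweni*.
*opewu*: final sound = /u/, a vowel → -ugu → *opewuugu*.
*kusas*: final sound = /s/, a sibilant → -aja → *kusasaja*.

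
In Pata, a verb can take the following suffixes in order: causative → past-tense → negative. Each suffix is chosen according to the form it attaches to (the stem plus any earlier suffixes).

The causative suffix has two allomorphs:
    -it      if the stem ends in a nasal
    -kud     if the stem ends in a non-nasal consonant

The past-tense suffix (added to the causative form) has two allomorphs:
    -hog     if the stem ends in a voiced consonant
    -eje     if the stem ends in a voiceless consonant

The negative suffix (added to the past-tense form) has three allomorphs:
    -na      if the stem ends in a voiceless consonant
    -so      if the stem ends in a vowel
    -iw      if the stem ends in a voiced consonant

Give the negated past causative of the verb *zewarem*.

Since the final consonant of *zewarem* is /m/ (a nasal), it takes -it, giving *zewaremit*.
The causative form *zewaremit*: final consonant = /t/, voiceless → -eje → *zewaremiteje*.
The final sound of the past-tense form *zewaremiteje* is /e/, which is a vowel, so the negative suffix is -so, giving *zewaremitejeso*.

zewaremitejeso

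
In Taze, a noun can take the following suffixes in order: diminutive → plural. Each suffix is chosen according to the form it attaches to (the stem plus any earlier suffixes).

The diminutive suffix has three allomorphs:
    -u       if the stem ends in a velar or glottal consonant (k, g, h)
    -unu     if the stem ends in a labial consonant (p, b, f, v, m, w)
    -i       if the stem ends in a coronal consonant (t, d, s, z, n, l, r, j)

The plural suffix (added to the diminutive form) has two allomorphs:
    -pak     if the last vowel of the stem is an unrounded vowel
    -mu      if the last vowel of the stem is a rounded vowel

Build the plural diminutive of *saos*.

saosipak

*saos*: final consonant = /s/, coronal → -i → *saosi*.
Since the last vowel of the diminutive form *saosi* is /i/ (an unrounded vowel), it takes -pak, giving *saosipak*.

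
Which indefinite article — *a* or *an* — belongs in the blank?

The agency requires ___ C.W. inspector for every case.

a

The indefinite article is chosen by the initial *sound* of the following word, not its spelling.
The initialism *C.W.* is read letter by letter; the first letter, C, is pronounced /siː/, which begins with a consonant sound.
So the article is *a*: The agency requires a C.W. inspector for every case.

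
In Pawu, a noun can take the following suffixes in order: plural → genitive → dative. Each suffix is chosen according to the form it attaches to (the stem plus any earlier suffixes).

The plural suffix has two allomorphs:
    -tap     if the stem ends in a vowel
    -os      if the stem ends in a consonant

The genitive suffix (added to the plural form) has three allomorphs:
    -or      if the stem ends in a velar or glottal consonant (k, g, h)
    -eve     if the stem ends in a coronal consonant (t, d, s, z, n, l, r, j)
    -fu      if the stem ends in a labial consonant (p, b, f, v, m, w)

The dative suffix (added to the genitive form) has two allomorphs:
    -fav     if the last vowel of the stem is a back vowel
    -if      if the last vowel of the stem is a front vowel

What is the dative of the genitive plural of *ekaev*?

*ekaev*: final sound = /v/, a consonant → -os → *ekaevos*.
The final consonant of the plural form *ekaevos* is /s/, which is coronal, so the genitive suffix is -eve, giving *ekaevoseve*.
Since the last vowel of the genitive form *ekaevoseve* is /e/ (a front vowel), it takes -if, giving *ekaevoseveif*.

ekaevoseveif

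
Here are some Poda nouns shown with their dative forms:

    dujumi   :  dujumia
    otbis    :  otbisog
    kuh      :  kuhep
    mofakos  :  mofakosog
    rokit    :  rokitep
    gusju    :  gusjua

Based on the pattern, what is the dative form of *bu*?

bua

The pattern is sibilance of the final sound: -og when the stem ends in a sibilant (*otbis*, *mofakos*); -ep when the stem ends in a non-sibilant consonant (*kuh*, *rokit*); -a when the stem ends in a vowel (*dujumi*, *gusju*).
Since the final sound of *bu* is /u/ (a vowel), it takes -a, giving *bua*.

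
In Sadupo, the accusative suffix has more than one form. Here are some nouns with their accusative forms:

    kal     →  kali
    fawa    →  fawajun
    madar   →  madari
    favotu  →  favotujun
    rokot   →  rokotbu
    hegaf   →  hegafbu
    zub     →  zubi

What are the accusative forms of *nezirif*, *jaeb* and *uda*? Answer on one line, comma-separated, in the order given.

The pattern is voicing of the final sound: -bu when the stem ends in a voiceless consonant (*rokot*, *hegaf*); -i when the stem ends in a voiced consonant (*kal*, *madar*, *zub*); -jun when the stem ends in a vowel (*fawa*, *favotu*).
*nezirif*: final sound = /f/, a voiceless consonant → -bu → *nezirifbu*.
Since the final sound of *jaeb* is /b/ (a voiced consonant), it takes -i, giving *jaebi*.
*uda*: final sound = /a/, a vowel → -jun → *udajun*.

nezirifbu, jaebi, udajun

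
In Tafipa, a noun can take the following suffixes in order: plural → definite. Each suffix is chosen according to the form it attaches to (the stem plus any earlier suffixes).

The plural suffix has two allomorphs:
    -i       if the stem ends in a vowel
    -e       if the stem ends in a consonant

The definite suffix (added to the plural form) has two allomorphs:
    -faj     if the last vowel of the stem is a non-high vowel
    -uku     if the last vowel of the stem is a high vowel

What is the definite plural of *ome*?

*ome*: final sound = /e/, a vowel → -i → *omei*.
The plural form *omei*: last vowel = /i/, a high vowel → -uku → *omeiuku*.

omeiuku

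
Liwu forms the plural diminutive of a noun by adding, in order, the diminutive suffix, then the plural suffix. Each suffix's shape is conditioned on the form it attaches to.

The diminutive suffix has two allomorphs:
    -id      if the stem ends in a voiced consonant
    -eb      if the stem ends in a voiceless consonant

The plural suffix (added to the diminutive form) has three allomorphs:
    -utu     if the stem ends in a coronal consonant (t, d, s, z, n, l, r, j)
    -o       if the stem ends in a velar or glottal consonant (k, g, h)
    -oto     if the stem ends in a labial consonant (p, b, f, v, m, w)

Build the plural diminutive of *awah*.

*awah*: final consonant = /h/, voiceless → -eb → *awaheb*.
The diminutive form *awaheb* — final consonant /b/ (labial) → -oto → *awaheboto*.

awaheboto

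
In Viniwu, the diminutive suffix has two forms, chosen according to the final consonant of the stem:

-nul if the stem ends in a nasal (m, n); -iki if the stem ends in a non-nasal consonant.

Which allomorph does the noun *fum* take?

-nul

*fum* — final consonant /m/ (a nasal) → -nul.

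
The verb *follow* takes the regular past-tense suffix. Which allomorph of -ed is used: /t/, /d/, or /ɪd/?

/d/

The stem *follow* ends in a voiced sound other than /d/.
The -ed suffix is realized as /ɪd/ after /t, d/; as /t/ after other voiceless consonants; and as /d/ after other voiced sounds.
So -ed on *follow* is pronounced /d/.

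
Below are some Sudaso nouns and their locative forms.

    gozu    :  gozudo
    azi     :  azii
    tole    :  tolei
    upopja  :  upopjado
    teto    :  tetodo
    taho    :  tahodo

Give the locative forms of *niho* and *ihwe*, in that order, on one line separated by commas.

Looking at the last vowel of each stem: -i when the last vowel of the stem is a front vowel (*azi*, *tole*); -do when the last vowel of the stem is a back vowel (*gozu*, *upopja*, *teto*, *taho*).
Since the last vowel of *niho* is /o/ (a back vowel), it takes -do, giving *nihodo*.
*ihwe*: last vowel = /e/, a front vowel → -i → *ihwei*.

nihodo, ihwei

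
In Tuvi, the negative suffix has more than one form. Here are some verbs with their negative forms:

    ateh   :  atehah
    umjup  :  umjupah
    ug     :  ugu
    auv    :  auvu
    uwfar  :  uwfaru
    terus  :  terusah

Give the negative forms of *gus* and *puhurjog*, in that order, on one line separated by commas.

The alternation tracks the final consonant of the stem — -ah when the stem ends in a voiceless consonant (*ateh*, *umjup*, *terus*); -u when the stem ends in a voiced consonant (*ug*, *auv*, *uwfar*).
The final consonant of *gus* is /s/, which is voiceless, so the suffix is -ah, giving *gusah*.
Since the final consonant of *puhurjog* is /g/ (voiced), it takes -u, giving *puhurjogu*.

gusah, puhurjogu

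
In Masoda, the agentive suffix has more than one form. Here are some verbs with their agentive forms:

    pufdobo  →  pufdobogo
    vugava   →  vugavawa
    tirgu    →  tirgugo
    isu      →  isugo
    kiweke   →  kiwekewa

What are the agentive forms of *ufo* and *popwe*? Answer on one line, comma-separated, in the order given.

ufogo, popwewa

The alternation tracks the last vowel of the stem — -go when the last vowel of the stem is a rounded vowel (*pufdobo*, *tirgu*, *isu*); -wa when the last vowel of the stem is an unrounded vowel (*vugava*, *kiweke*).
*ufo*: last vowel = /o/, a rounded vowel → -go → *ufogo*.
Since the last vowel of *popwe* is /e/ (an unrounded vowel), it takes -wa, giving *popwewa*.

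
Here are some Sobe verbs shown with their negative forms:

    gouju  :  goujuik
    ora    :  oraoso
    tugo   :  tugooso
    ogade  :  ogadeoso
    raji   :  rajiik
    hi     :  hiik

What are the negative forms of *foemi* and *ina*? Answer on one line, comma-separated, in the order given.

foemiik, inaoso

The suffix is conditioned by the last vowel: -ik when the last vowel of the stem is a high vowel (*gouju*, *raji*, *hi*); -oso when the last vowel of the stem is a non-high vowel (*ora*, *tugo*, *ogade*).
The last vowel of *foemi* is /i/, which is a high vowel, so the suffix is -ik, giving *foemiik*.
The last vowel of *ina* is /a/, which is a non-high vowel, so the suffix is -oso, giving *inaoso*.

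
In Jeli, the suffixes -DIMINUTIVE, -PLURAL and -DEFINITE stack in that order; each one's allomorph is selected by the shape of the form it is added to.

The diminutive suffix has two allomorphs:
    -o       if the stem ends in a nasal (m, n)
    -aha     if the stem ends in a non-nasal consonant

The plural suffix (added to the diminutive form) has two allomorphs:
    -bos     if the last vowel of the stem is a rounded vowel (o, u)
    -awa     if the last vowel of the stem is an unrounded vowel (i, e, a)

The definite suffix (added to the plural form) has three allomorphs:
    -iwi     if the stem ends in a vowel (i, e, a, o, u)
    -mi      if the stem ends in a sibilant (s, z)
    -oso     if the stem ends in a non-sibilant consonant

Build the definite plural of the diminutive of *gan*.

The final consonant of *gan* is /n/, which is a nasal, so the diminutive suffix is -o, giving *gano*.
Since the last vowel of the diminutive form *gano* is /o/ (a rounded vowel), it takes -bos, giving *ganobos*.
The plural form *ganobos*: final sound = /s/, a sibilant → -mi → *ganobosmi*.

ganobosmi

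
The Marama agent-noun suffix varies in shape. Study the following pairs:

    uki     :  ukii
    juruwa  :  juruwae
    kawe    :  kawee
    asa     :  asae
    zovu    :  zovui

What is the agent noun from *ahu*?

The suffix is conditioned by the last vowel: -i when the last vowel of the stem is a high vowel (*uki*, *zovu*); -e when the last vowel of the stem is a non-high vowel (*juruwa*, *kawe*, *asa*).
*ahu* — last vowel /u/ (a high vowel) → -i → *ahui*.

ahui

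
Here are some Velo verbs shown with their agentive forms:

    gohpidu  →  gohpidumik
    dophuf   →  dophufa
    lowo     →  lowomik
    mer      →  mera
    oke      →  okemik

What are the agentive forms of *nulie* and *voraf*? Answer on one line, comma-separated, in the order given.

nuliemik, vorafa

The alternation tracks the final sound of the stem — -a when the stem ends in a consonant (*dophuf*, *mer*); -mik when the stem ends in a vowel (*gohpidu*, *lowo*, *oke*).
*nulie*: final sound = /e/, a vowel → -mik → *nuliemik*.
Since the final sound of *voraf* is /f/ (a consonant), it takes -a, giving *vorafa*.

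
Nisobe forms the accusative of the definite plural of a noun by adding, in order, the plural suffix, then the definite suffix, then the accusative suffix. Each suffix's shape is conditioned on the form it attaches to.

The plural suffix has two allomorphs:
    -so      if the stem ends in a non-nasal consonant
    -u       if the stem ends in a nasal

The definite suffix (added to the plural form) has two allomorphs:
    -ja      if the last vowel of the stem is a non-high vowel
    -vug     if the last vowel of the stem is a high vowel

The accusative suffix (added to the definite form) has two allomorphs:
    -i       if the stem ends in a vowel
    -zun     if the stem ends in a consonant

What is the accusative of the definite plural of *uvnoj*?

The final consonant of *uvnoj* is /j/, which is non-nasal, so the plural suffix is -so, giving *uvnojso*.
The last vowel of the plural form *uvnojso* is /o/, which is a non-high vowel, so the definite suffix is -ja, giving *uvnojsoja*.
The final sound of the definite form *uvnojsoja* is /a/, which is a vowel, so the accusative suffix is -i, giving *uvnojsojai*.

uvnojsojai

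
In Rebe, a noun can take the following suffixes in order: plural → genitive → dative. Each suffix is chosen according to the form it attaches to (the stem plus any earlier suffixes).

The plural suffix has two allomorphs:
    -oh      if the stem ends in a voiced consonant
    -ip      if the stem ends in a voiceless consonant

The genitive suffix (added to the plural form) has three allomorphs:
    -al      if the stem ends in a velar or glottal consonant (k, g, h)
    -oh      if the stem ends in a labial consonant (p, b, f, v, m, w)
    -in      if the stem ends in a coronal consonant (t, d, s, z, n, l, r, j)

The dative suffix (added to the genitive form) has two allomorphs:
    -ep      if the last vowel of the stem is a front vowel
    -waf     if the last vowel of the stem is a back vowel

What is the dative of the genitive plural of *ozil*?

ozilohalwaf

*ozil* — final consonant /l/ (voiced) → -oh → *oziloh*.
The plural form *oziloh*: final consonant = /h/, velar/glottal → -al → *ozilohal*.
The genitive form *ozilohal* — last vowel /a/ (a back vowel) → -waf → *ozilohalwaf*.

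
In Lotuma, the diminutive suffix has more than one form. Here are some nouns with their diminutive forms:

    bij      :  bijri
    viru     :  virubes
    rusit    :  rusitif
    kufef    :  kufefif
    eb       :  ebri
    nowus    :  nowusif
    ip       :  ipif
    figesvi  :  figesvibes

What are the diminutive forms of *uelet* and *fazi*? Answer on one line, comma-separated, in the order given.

The suffix is conditioned by the final sound: -if when the stem ends in a voiceless consonant (*rusit*, *kufef*, *nowus*, *ip*); -ri when the stem ends in a voiced consonant (*bij*, *eb*); -bes when the stem ends in a vowel (*viru*, *figesvi*).
*uelet*: final sound = /t/, a voiceless consonant → -if → *ueletif*.
Since the final sound of *fazi* is /i/ (a vowel), it takes -bes, giving *fazibes*.

ueletif, fazibes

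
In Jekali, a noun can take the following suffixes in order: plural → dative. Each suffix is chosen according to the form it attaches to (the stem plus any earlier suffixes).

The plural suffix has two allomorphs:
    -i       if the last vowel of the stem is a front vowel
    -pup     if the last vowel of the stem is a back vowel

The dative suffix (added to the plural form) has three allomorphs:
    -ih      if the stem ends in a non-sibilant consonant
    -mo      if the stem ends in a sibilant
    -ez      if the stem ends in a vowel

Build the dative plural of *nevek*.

*nevek* — last vowel /e/ (a front vowel) → -i → *neveki*.
Since the final sound of the plural form *neveki* is /i/ (a vowel), it takes -ez, giving *nevekiez*.

nevekiez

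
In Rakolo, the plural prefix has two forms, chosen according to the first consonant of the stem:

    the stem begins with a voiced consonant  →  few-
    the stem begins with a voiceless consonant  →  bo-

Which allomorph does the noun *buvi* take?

few-

*buvi*: first consonant = /b/, voiced → few-.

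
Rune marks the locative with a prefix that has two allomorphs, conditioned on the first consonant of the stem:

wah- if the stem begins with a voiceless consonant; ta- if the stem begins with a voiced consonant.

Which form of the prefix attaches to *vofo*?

ta-

*vofo*: first consonant = /v/, voiced → ta-.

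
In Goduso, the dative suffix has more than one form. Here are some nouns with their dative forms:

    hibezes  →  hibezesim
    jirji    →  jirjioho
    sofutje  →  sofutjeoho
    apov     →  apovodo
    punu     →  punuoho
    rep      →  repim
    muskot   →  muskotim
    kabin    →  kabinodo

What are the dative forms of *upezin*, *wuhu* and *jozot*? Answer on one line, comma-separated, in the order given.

The suffix is conditioned by the final sound: -im when the stem ends in a voiceless consonant (*hibezes*, *rep*, *muskot*); -odo when the stem ends in a voiced consonant (*apov*, *kabin*); -oho when the stem ends in a vowel (*jirji*, *sofutje*, *punu*).
The final sound of *upezin* is /n/, which is a voiced consonant, so the suffix is -odo, giving *upezinodo*.
Since the final sound of *wuhu* is /u/ (a vowel), it takes -oho, giving *wuhuoho*.
*jozot*: final sound = /t/, a voiceless consonant → -im → *jozotim*.

upezinodo, wuhuoho, jozotim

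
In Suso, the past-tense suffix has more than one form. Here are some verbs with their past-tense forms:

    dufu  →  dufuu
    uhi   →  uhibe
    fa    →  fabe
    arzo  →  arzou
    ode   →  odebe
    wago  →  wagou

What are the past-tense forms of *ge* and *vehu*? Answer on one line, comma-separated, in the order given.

The alternation tracks the last vowel of the stem — -u when the last vowel of the stem is a rounded vowel (*dufu*, *arzo*, *wago*); -be when the last vowel of the stem is an unrounded vowel (*uhi*, *fa*, *ode*).
The last vowel of *ge* is /e/, which is an unrounded vowel, so the suffix is -be, giving *gebe*.
The last vowel of *vehu* is /u/, which is a rounded vowel, so the suffix is -u, giving *vehuu*.

gebe, vehuu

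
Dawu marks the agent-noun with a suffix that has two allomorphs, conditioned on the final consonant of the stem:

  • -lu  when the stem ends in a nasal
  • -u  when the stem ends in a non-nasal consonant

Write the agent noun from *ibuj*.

ibuju

*ibuj*: final consonant = /j/, non-nasal → -u → *ibuju*.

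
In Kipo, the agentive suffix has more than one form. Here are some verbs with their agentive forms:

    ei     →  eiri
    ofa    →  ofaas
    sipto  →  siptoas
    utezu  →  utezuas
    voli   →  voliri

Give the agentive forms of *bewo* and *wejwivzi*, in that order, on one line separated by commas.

Looking at the last vowel of each stem: -ri when the last vowel of the stem is a front vowel (*ei*, *voli*); -as when the last vowel of the stem is a back vowel (*ofa*, *sipto*, *utezu*).
*bewo* — last vowel /o/ (a back vowel) → -as → *bewoas*.
Since the last vowel of *wejwivzi* is /i/ (a front vowel), it takes -ri, giving *wejwivziri*.

bewoas, wejwivziri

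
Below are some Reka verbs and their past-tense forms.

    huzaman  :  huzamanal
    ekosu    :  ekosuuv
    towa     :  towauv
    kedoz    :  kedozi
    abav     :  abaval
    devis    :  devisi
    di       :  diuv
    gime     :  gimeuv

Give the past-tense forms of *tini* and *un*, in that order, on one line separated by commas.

tiniuv, unal

The suffix is conditioned by the final sound: -i when the stem ends in a sibilant (*kedoz*, *devis*); -al when the stem ends in a non-sibilant consonant (*huzaman*, *abav*); -uv when the stem ends in a vowel (*ekosu*, *towa*, *di*, *gime*).
*tini*: final sound = /i/, a vowel → -uv → *tiniuv*.
Since the final sound of *un* is /n/ (a non-sibilant consonant), it takes -al, giving *unal*.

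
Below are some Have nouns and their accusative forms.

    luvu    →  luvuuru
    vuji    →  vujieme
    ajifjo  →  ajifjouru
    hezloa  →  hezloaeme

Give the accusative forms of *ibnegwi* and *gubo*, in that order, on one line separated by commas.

The suffix is conditioned by the last vowel: -uru when the last vowel of the stem is a rounded vowel (*luvu*, *ajifjo*); -eme when the last vowel of the stem is an unrounded vowel (*vuji*, *hezloa*).
*ibnegwi* — last vowel /i/ (an unrounded vowel) → -eme → *ibnegwieme*.
The last vowel of *gubo* is /o/, which is a rounded vowel, so the suffix is -uru, giving *gubouru*.

ibnegwieme, gubouru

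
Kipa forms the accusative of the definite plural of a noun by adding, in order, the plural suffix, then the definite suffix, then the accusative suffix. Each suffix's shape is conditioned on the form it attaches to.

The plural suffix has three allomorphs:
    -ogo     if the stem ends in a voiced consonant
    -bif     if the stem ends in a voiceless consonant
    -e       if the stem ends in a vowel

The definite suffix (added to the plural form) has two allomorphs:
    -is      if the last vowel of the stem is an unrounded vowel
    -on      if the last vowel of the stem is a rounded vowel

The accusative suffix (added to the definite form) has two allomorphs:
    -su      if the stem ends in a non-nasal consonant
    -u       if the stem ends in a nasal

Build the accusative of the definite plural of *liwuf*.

liwufbifissu

The final sound of *liwuf* is /f/, which is a voiceless consonant, so the plural suffix is -bif, giving *liwufbif*.
Since the last vowel of the plural form *liwufbif* is /i/ (an unrounded vowel), it takes -is, giving *liwufbifis*.
The definite form *liwufbifis* — final consonant /s/ (non-nasal) → -su → *liwufbifissu*.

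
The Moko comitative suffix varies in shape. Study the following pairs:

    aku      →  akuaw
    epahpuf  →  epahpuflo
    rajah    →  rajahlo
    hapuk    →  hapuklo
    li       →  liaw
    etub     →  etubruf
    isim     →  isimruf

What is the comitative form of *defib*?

The pattern is voicing of the final sound: -lo when the stem ends in a voiceless consonant (*epahpuf*, *rajah*, *hapuk*); -ruf when the stem ends in a voiced consonant (*etub*, *isim*); -aw when the stem ends in a vowel (*aku*, *li*).
The final sound of *defib* is /b/, which is a voiced consonant, so the suffix is -ruf, giving *defibruf*.

defibruf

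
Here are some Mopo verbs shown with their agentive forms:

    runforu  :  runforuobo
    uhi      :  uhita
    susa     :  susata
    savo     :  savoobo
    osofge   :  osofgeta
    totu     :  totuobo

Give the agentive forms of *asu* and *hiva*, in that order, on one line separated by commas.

Looking at the last vowel of each stem: -obo when the last vowel of the stem is a rounded vowel (*runforu*, *savo*, *totu*); -ta when the last vowel of the stem is an unrounded vowel (*uhi*, *susa*, *osofge*).
*asu* — last vowel /u/ (a rounded vowel) → -obo → *asuobo*.
*hiva* — last vowel /a/ (an unrounded vowel) → -ta → *hivata*.

asuobo, hivata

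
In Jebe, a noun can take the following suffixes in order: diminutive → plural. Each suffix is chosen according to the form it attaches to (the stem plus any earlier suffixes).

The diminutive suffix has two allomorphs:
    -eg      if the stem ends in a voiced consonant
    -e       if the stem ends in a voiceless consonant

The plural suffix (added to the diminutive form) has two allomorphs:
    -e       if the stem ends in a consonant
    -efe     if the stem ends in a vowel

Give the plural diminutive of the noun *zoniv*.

The final consonant of *zoniv* is /v/, which is voiced, so the diminutive suffix is -eg, giving *zoniveg*.
The diminutive form *zoniveg*: final sound = /g/, a consonant → -e → *zonivege*.

zonivege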